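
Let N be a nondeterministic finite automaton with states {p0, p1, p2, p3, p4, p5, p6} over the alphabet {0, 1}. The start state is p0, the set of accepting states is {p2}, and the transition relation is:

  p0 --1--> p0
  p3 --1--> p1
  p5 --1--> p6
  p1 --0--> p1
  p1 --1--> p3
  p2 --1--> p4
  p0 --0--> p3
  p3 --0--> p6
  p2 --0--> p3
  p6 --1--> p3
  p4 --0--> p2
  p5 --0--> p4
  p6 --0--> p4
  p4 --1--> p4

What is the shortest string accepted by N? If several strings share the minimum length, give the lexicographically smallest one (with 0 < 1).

A breadth-first search from p0 reaches an accepting state first via the path p0 → p3 → p6 → p4 → p2 on input 0000.
No string of length < 4 is accepted (BFS exhausts all shorter strings without reaching an accepting state), and 0000 is the lexicographically least accepting string of length 4.

0000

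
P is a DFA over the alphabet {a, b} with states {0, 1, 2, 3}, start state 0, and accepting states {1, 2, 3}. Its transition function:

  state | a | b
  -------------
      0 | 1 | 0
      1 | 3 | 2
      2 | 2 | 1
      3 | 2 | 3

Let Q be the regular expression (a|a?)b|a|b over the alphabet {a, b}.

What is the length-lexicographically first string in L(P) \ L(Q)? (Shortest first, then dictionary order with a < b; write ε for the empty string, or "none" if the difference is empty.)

The string aa is accepted by P but not by Q.
No shorter string lies in the difference, and aa is the lexicographically first length-2 string in L(P) \ L(Q).

aa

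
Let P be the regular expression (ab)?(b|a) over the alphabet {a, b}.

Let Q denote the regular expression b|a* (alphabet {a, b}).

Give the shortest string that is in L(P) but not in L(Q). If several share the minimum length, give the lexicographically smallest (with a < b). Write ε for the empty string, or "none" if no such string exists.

The string aba is accepted by P but not by Q.
No shorter string lies in the difference, and aba is the lexicographically first length-3 string in L(P) \ L(Q).

aba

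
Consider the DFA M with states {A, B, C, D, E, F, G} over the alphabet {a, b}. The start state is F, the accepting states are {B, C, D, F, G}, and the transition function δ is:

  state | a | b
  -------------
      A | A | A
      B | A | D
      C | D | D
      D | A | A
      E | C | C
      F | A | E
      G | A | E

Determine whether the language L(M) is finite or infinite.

The useful states (reachable from F and able to reach an accepting state) are {C, D, E, F}.
Restricted to these states the transition graph has no cycle, so every accepting path has bounded length and L is finite.

finite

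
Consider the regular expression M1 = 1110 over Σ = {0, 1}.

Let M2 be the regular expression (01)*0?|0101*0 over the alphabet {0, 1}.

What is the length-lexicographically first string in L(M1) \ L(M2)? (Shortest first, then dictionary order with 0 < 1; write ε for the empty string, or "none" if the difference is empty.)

1110

The string 1110 is accepted by M1 but not by M2.
No shorter string lies in the difference, and 1110 is the lexicographically first length-4 string in L(M1) \ L(M2).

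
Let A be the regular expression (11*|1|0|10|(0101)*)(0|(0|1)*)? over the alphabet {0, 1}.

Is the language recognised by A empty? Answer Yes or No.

The empty string ε matches the expression, so it belongs to L(A).
Since L(A) contains at least one string, it is not empty.

No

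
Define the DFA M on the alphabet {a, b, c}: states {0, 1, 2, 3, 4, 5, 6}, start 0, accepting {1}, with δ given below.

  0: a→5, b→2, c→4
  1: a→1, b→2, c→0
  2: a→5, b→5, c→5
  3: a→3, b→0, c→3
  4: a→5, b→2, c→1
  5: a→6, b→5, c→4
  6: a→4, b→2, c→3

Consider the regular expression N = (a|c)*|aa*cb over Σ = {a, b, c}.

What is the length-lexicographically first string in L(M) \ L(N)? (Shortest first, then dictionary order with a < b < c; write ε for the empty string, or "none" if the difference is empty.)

abcc

The string abcc is accepted by M but not by N.
No shorter string lies in the difference, and abcc is the lexicographically first length-4 string in L(M) \ L(N).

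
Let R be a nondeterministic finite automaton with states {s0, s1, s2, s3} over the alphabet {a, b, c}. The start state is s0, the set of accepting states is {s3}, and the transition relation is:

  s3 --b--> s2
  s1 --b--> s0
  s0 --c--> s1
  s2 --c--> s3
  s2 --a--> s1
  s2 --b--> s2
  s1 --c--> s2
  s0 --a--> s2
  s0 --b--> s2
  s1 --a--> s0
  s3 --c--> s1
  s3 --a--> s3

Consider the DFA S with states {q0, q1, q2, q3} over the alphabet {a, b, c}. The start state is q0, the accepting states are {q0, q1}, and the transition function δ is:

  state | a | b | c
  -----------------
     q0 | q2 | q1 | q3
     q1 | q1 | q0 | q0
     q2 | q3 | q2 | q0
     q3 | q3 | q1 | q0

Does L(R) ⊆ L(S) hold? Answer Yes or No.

No

The string aca is in L(R) but not in L(S).
So L(R) ⊄ L(S).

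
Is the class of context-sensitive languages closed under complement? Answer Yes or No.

The context-sensitive languages are exactly NSPACE(n), and by the Immerman–Szelepcsényi theorem nondeterministic space classes (from log n up) are closed under complement.
So the context-sensitive languages are closed under complement.

Yes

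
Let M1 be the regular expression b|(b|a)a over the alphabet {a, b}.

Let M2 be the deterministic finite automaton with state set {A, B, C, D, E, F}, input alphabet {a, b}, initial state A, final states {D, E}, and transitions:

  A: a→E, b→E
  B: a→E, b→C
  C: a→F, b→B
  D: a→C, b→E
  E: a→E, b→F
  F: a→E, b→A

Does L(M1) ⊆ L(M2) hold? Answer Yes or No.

Yes

Converting the expression M1 to a DFA (subset construction, then merging equivalent states) gives the minimal DFA with states {r0, r1, r2, r3, r4}, start state r0, accepting states {r2, r3} and transitions r0: a→r1, b→r2; r1: a→r3, b→r4; r2: a→r3, b→r4; r3: a→r4, b→r4; r4: a→r4, b→r4.
Exploring the product automaton M1 × M2 from the start pair (r0, A), following both machines on each input symbol, reaches 7 state pairs: (r0, A), (r1, E), (r2, E), (r3, E), (r4, F), (r4, E), (r4, A).
M1 accepts in {r2, r3} and M2 accepts in {D, E}. The reachable pairs whose M1-component is accepting are (r2, E), (r3, E); in each of them the M2-component is accepting too, so the product for L(M1) \ L(M2) (M1-component accepting, M2-component rejecting) has no reachable accepting pair and the difference is empty.
Hence every string in L(M1) is also in L(M2).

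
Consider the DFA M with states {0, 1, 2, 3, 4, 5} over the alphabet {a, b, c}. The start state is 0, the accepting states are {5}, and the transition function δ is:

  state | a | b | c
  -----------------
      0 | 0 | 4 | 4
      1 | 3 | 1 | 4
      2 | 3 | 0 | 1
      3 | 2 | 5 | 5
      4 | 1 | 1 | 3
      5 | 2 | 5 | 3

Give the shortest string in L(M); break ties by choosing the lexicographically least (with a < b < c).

bcb

A breadth-first search from 0 reaches an accepting state first via the path 0 → 4 → 3 → 5 on input bcb.
No string of length < 3 is accepted (BFS exhausts all shorter strings without reaching an accepting state), and bcb is the lexicographically least accepting string of length 3.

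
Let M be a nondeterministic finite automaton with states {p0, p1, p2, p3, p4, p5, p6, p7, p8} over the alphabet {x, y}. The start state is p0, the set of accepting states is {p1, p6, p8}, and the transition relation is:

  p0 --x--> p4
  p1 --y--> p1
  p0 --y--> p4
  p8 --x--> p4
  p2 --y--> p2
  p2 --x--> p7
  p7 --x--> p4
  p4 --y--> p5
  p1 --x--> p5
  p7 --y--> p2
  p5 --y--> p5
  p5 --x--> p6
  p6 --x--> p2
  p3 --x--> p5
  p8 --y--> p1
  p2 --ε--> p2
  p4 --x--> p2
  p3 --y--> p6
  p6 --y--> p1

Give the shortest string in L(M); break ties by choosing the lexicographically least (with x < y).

A breadth-first search from p0 reaches an accepting state first via the path p0 → p4 → p5 → p6 on input xyx.
No string of length < 3 is accepted (BFS exhausts all shorter strings without reaching an accepting state), and xyx is the lexicographically least accepting string of length 3.

xyx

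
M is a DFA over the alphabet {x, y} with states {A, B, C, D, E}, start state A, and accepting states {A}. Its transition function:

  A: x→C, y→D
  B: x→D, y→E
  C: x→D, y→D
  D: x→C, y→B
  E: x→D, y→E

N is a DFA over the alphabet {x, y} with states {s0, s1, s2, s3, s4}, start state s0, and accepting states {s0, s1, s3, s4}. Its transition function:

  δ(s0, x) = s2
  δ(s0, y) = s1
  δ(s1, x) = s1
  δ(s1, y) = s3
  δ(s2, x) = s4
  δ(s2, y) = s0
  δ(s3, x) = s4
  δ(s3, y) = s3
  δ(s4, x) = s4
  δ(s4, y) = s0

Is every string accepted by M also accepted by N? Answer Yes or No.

Yes

Exploring the product automaton M × N from the start pair (A, s0), following both machines on each input symbol, reaches 14 state pairs: (A, s0), (C, s2), (D, s1), (D, s4), (D, s0), (C, s1), (B, s3), (C, s4), (B, s0), (B, s1), (D, s3), (E, s3), (D, s2), (E, s1).
M accepts in {A} and N accepts in {s0, s1, s3, s4}. The reachable pairs whose M-component is accepting are (A, s0); in each of them the N-component is accepting too, so the product for L(M) \ L(N) (M-component accepting, N-component rejecting) has no reachable accepting pair and the difference is empty.
Hence every string in L(M) is also in L(N).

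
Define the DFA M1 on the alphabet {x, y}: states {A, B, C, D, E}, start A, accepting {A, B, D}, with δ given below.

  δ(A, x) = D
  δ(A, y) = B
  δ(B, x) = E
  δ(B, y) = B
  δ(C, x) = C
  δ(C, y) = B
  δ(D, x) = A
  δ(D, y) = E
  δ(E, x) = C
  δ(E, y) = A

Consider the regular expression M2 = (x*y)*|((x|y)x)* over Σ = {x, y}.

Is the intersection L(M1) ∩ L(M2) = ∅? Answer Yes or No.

The empty string ε is accepted by both M1 and M2.
Hence L(M1) ∩ L(M2) ≠ ∅.

No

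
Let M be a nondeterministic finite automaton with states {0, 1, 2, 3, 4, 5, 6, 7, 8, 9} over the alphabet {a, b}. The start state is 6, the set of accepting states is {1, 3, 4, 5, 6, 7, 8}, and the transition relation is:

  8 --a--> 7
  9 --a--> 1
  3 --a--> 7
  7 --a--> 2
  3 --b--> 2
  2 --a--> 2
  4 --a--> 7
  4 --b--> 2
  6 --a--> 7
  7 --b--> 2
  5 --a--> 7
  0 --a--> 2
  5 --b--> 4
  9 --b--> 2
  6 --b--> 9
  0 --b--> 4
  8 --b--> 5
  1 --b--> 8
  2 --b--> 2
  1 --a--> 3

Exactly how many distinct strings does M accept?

The useful subgraph on states {1, 3, 4, 5, 6, 7, 8, 9} is acyclic, so L(M) is finite; the longest accepting path visits 7 useful states, giving maximum string length 6.
Counting accepting paths from 6 by length: 1 of length 0, 1 of length 1, 1 of length 2, 2 of length 3, 3 of length 4, 2 of length 5, 1 of length 6. Total 11.

11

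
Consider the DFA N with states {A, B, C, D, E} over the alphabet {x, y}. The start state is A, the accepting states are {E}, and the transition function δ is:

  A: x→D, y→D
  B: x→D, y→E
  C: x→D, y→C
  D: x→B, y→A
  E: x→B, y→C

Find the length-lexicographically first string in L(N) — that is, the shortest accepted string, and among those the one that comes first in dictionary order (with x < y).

A breadth-first search from A reaches an accepting state first via the path A → D → B → E on input xxy.
No string of length < 3 is accepted (BFS exhausts all shorter strings without reaching an accepting state), and xxy is the lexicographically least accepting string of length 3.

xxy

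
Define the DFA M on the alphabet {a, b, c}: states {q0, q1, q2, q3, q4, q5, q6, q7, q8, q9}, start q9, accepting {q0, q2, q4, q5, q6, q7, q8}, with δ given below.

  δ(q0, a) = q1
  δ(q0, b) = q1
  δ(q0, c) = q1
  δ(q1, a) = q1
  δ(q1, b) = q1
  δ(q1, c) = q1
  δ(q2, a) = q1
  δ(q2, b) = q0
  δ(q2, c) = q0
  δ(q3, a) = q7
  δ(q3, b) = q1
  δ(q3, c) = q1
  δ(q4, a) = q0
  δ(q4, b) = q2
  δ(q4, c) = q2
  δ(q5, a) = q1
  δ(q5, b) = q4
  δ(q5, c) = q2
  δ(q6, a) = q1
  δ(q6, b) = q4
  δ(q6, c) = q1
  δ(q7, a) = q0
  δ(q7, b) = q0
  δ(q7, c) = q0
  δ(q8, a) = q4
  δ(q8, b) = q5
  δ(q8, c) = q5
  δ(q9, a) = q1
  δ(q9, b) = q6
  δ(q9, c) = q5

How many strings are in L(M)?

The useful subgraph on states {q0, q2, q4, q5, q6, q9} is acyclic, so L(M) is finite; the longest accepting path visits 5 useful states, giving maximum string length 4.
Counting accepting paths from q9 by length: 2 of length 1, 3 of length 2, 8 of length 3, 8 of length 4. Total 21.

21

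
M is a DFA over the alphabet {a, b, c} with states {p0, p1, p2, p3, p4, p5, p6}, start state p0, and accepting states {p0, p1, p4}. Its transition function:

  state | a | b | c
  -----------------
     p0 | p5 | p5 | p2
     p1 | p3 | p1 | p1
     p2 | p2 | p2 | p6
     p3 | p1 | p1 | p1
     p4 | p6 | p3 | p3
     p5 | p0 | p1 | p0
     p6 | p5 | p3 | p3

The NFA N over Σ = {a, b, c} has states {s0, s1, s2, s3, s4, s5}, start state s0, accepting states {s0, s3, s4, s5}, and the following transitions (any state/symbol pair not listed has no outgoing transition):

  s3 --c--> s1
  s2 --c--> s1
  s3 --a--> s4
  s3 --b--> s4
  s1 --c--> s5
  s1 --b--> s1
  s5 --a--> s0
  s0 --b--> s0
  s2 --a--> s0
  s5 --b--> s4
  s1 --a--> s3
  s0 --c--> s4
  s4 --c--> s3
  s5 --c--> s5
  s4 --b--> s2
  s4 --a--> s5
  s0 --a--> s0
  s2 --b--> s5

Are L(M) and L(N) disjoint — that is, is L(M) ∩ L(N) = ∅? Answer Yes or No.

The empty string ε is accepted by both M and N.
Hence L(M) ∩ L(N) ≠ ∅.

No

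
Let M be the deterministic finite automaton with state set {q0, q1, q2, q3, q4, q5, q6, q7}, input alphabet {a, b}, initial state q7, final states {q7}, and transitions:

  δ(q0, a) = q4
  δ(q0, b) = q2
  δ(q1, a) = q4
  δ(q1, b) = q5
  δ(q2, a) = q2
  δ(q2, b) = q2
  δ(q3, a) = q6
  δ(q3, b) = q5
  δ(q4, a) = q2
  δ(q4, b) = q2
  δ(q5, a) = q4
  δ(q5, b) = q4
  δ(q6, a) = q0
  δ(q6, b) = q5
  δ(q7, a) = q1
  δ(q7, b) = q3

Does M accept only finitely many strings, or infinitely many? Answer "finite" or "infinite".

The useful states (reachable from q7 and able to reach an accepting state) are {q7}.
Restricted to these states the transition graph has no cycle, so every accepting path has bounded length and L is finite.

finite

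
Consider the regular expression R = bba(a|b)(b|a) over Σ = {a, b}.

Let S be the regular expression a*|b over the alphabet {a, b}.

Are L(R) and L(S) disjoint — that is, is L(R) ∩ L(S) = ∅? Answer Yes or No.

Yes

Converting the expression R to a DFA (subset construction, then merging equivalent states) gives the minimal DFA with states {r0, r1, r2, r3, r4, r5, r6}, start state r0, accepting states {r6} and transitions r0: a→r1, b→r2; r1: a→r1, b→r1; r2: a→r1, b→r3; r3: a→r4, b→r1; r4: a→r5, b→r5; r5: a→r6, b→r6; r6: a→r1, b→r1.
Converting the expression S to a DFA (subset construction, then merging equivalent states) gives the minimal DFA with states {s0, s1, s2, s3}, start state s0, accepting states {s0, s1, s2} and transitions s0: a→s1, b→s2; s1: a→s1, b→s3; s2: a→s3, b→s3; s3: a→s3, b→s3.
Exploring the product automaton R × S from the start pair (r0, s0), following both machines on each input symbol, reaches 8 state pairs: (r0, s0), (r1, s1), (r2, s2), (r1, s3), (r3, s3), (r4, s3), (r5, s3), (r6, s3).
R accepts in {r6} and S accepts in {s0, s1, s2}; no reachable pair has both components accepting, so no string drives both machines to acceptance simultaneously and L(R) ∩ L(S) = ∅.
So no string is accepted by both, and the intersection is empty.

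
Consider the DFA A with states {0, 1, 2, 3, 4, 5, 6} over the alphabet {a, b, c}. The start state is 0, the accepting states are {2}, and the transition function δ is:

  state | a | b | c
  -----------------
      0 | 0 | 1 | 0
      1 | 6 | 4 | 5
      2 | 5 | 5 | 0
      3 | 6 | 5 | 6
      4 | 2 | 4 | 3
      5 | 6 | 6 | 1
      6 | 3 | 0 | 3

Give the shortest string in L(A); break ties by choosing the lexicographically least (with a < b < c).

bba

A breadth-first search from 0 reaches an accepting state first via the path 0 → 1 → 4 → 2 on input bba.
No string of length < 3 is accepted (BFS exhausts all shorter strings without reaching an accepting state), and bba is the lexicographically least accepting string of length 3.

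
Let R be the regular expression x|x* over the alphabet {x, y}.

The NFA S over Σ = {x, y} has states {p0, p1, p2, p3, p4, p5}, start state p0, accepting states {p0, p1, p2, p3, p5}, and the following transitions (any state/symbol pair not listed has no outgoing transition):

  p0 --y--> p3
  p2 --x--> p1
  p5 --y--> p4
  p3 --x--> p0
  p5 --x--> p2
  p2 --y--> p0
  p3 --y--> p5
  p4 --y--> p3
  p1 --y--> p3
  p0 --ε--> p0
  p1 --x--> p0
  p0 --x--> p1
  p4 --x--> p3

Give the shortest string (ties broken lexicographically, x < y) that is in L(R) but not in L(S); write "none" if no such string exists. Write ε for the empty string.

none

Converting the expression R to a DFA (subset construction, then merging equivalent states) gives the minimal DFA with states {r0, r1}, start state r0, accepting states {r0} and transitions r0: x→r0, y→r1; r1: x→r1, y→r1.
Exploring the product automaton R × S from the start pair (r0, p0), following both machines on each input symbol, reaches 8 state pairs: (r0, p0), (r0, p1), (r1, p3), (r1, p0), (r1, p5), (r1, p1), (r1, p2), (r1, p4).
R accepts in {r0} and S accepts in {p0, p1, p2, p3, p5}. The reachable pairs whose R-component is accepting are (r0, p0), (r0, p1); in each of them the S-component is accepting too, so the product for L(R) \ L(S) (R-component accepting, S-component rejecting) has no reachable accepting pair and the difference is empty.
So every string accepted by R is also accepted by S: L(R) \ L(S) = ∅ and there is no such string.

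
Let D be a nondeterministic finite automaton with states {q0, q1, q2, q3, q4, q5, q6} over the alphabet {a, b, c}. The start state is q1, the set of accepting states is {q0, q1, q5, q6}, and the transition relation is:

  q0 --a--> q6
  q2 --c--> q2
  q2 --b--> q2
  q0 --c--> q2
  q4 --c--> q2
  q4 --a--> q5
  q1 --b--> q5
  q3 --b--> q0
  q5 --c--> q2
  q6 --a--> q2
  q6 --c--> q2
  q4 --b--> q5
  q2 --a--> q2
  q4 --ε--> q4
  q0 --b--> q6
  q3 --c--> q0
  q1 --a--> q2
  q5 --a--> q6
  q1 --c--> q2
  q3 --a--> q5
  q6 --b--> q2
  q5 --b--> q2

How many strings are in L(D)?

3

The useful subgraph on states {q1, q5, q6} is acyclic, so L(D) is finite; the longest accepting path visits 3 useful states, giving maximum string length 2.
Counting accepting paths from q1 by length: 1 of length 0, 1 of length 1, 1 of length 2. Total 3.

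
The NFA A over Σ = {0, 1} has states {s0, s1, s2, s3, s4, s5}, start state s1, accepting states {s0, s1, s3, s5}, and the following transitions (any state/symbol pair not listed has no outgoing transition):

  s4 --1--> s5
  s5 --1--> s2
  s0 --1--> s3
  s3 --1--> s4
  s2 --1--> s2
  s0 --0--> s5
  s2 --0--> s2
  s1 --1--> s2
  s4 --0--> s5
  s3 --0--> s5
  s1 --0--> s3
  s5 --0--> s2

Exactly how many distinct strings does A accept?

The useful subgraph on states {s1, s3, s4, s5} is acyclic, so L(A) is finite; the longest accepting path visits 4 useful states, giving maximum string length 3.
Counting accepting paths from s1 by length: 1 of length 0, 1 of length 1, 1 of length 2, 2 of length 3. Total 5.

5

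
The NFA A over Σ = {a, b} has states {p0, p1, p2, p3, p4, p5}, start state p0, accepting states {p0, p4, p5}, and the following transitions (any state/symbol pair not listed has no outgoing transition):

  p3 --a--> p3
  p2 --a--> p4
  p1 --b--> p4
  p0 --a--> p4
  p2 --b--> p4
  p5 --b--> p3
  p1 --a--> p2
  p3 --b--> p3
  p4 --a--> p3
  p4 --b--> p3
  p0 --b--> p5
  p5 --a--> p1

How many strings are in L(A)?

The useful subgraph on states {p0, p1, p2, p4, p5} is acyclic, so L(A) is finite; the longest accepting path visits 5 useful states, giving maximum string length 4.
Counting accepting paths from p0 by length: 1 of length 0, 2 of length 1, 1 of length 3, 2 of length 4. Total 6.

6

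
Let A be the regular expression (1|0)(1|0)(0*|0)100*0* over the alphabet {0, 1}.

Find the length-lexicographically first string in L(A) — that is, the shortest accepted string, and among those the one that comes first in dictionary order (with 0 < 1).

By inspection of the expression, no string of length less than 4 matches, and 0010 is the lexicographically first match of length 4.

0010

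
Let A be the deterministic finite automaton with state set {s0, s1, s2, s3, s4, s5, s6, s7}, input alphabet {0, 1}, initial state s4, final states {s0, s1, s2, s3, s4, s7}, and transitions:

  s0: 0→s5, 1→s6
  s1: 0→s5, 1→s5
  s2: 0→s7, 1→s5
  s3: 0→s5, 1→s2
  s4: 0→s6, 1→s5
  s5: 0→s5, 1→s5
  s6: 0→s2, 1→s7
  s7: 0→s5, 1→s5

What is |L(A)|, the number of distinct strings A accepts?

4

The useful subgraph on states {s2, s4, s6, s7} is acyclic, so L(A) is finite; the longest accepting path visits 4 useful states, giving maximum string length 3.
Counting accepting paths from s4 by length: 1 of length 0, 2 of length 2, 1 of length 3. Total 4.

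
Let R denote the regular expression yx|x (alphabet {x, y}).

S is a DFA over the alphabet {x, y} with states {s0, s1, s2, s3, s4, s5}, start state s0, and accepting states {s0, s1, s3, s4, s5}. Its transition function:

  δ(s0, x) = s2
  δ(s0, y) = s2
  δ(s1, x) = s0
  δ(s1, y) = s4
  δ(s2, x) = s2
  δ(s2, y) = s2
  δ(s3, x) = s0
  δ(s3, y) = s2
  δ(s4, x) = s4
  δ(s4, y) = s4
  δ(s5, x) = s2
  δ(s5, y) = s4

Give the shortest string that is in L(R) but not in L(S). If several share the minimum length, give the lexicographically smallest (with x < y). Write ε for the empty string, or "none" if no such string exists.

The string x is accepted by R but not by S.
No shorter string lies in the difference, and x is the lexicographically first length-1 string in L(R) \ L(S).

x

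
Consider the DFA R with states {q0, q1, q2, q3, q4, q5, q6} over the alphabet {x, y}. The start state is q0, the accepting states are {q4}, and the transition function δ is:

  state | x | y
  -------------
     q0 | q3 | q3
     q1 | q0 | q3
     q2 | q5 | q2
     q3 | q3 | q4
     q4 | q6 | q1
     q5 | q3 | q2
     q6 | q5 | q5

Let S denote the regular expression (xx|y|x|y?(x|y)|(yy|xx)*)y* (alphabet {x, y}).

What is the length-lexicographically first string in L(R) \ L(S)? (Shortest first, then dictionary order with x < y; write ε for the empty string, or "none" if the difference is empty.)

The string xxxy is accepted by R but not by S.
No shorter string lies in the difference, and xxxy is the lexicographically first length-4 string in L(R) \ L(S).

xxxy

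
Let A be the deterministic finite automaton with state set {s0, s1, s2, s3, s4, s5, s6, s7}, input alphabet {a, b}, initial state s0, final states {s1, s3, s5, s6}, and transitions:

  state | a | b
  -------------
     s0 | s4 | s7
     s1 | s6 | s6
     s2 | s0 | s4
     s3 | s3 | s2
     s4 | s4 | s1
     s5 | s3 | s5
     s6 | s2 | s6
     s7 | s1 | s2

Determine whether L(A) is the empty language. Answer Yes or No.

No

The string ab is accepted: the run s0 → s4 → s1 ends in the accepting state s1.
Since at least one string is accepted, L(A) is not empty.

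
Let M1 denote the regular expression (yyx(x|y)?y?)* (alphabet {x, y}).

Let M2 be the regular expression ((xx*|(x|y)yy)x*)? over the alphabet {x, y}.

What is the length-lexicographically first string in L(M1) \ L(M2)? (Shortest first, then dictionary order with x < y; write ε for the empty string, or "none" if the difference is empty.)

yyx

The string yyx is accepted by M1 but not by M2.
No shorter string lies in the difference, and yyx is the lexicographically first length-3 string in L(M1) \ L(M2).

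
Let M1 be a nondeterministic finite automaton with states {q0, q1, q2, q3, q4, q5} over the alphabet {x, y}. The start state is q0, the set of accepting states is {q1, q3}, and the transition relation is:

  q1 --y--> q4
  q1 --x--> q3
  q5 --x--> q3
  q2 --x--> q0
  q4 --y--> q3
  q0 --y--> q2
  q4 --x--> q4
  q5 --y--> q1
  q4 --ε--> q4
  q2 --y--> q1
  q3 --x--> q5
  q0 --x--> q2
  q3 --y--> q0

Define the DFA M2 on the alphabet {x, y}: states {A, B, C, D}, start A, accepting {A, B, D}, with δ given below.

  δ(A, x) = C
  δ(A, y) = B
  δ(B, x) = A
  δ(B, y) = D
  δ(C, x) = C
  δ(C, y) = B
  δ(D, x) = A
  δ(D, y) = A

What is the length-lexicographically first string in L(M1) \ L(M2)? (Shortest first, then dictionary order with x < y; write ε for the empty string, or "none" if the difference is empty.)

xyxxx

The string xyxxx is accepted by M1 but not by M2.
No shorter string lies in the difference, and xyxxx is the lexicographically first length-5 string in L(M1) \ L(M2).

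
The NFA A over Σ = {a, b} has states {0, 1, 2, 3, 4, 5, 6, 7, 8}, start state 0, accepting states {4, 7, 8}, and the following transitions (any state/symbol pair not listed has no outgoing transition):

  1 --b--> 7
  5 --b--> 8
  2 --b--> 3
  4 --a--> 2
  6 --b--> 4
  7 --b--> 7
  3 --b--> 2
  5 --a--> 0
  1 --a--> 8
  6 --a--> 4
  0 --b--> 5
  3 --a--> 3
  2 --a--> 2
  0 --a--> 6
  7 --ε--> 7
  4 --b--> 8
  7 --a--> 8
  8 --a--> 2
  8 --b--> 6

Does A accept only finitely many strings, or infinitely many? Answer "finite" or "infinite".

State 0 is reachable from the start and can reach an accepting state, and it lies on the cycle 0 → 5 → 0.
Traversing that cycle any number of times yields accepted strings of unbounded length, so the language is infinite.

infinite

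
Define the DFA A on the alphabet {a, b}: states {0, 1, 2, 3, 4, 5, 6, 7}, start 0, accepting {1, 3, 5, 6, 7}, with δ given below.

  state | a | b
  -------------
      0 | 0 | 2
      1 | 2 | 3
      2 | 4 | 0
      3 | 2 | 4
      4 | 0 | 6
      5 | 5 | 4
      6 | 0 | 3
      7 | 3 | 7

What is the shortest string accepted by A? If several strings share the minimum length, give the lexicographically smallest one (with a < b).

bab

A breadth-first search from 0 reaches an accepting state first via the path 0 → 2 → 4 → 6 on input bab.
No string of length < 3 is accepted (BFS exhausts all shorter strings without reaching an accepting state), and bab is the lexicographically least accepting string of length 3.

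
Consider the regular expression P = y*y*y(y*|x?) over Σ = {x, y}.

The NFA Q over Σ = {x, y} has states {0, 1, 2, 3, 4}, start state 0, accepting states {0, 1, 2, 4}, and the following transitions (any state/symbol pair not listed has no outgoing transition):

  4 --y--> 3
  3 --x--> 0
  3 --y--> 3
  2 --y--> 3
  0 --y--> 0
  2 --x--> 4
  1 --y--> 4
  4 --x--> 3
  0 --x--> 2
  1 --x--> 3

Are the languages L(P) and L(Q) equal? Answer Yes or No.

The empty string ε is accepted by Q but rejected by P.
So L(P) ≠ L(Q).

No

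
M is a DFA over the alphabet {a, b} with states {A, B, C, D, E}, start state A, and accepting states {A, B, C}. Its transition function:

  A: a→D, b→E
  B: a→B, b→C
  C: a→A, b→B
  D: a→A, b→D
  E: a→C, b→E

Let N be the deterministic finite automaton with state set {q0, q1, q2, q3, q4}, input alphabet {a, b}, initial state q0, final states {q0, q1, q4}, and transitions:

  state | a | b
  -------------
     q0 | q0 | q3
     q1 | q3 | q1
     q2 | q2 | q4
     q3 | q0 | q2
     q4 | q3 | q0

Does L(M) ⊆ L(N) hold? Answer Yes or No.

The string bab is in L(M) but not in L(N).
So L(M) ⊄ L(N).

No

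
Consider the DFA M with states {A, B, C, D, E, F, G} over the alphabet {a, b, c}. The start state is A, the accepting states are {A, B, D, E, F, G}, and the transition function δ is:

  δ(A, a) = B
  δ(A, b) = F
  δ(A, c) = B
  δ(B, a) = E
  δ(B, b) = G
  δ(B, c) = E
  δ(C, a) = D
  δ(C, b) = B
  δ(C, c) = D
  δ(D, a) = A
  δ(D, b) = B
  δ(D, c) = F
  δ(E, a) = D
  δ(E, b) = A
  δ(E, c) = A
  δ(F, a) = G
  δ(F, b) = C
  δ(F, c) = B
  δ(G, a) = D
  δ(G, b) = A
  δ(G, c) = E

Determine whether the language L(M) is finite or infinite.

infinite

State A is reachable from the start and can reach an accepting state, and it lies on the cycle A → B → E → A.
Traversing that cycle any number of times yields accepted strings of unbounded length, so the language is infinite.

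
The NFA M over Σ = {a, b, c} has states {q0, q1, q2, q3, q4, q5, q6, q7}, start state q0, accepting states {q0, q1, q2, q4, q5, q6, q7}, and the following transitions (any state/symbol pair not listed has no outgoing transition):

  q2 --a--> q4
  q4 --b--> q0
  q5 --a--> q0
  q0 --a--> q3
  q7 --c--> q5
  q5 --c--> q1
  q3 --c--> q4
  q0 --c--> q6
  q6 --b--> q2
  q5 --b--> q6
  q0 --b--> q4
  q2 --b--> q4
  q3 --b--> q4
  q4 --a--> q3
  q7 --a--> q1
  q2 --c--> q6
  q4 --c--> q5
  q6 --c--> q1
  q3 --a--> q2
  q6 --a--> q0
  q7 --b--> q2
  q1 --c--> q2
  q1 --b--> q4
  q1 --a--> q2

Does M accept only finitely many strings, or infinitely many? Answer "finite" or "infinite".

infinite

State q0 is reachable from the start and can reach an accepting state, and it lies on the cycle q0 → q3 → q2 → q4 → q0.
Traversing that cycle any number of times yields accepted strings of unbounded length, so the language is infinite.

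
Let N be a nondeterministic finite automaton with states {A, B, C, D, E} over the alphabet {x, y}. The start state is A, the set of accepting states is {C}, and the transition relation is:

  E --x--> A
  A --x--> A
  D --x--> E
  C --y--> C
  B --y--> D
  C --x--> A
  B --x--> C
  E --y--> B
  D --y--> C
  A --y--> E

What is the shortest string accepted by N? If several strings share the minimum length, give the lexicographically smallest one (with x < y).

A breadth-first search from A reaches an accepting state first via the path A → E → B → C on input yyx.
No string of length < 3 is accepted (BFS exhausts all shorter strings without reaching an accepting state), and yyx is the lexicographically least accepting string of length 3.

yyx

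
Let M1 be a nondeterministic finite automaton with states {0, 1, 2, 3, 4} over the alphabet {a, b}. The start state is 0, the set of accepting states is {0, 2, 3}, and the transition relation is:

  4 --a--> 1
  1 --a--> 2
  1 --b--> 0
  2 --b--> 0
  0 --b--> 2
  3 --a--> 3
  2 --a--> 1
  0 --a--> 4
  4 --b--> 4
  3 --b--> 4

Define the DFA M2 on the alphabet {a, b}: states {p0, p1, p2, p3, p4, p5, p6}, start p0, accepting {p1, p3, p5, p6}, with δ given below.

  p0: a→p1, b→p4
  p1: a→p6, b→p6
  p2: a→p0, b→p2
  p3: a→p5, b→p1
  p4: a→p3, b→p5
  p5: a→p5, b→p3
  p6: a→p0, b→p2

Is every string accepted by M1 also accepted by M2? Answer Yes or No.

The empty string ε is in L(M1) but not in L(M2).
So L(M1) ⊄ L(M2).

No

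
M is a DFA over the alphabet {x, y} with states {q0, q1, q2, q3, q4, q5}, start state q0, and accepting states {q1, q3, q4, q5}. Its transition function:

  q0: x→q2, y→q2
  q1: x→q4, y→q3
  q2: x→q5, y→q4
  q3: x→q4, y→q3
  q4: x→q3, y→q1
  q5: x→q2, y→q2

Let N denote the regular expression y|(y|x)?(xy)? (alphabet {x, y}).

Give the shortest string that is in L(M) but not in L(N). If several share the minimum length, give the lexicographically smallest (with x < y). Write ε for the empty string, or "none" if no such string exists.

xx

The string xx is accepted by M but not by N.
No shorter string lies in the difference, and xx is the lexicographically first length-2 string in L(M) \ L(N).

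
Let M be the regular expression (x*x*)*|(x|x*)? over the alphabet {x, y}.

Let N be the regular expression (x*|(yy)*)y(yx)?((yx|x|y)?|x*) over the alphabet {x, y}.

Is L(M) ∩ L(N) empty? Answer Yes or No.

Yes

Converting the expression M to a DFA (subset construction, then merging equivalent states) gives the minimal DFA with states {m0, m1}, start state m0, accepting states {m0} and transitions m0: x→m0, y→m1; m1: x→m1, y→m1.
Converting the expression N to a DFA (subset construction, then merging equivalent states) gives the minimal DFA with states {n0, n1, n2, n3, n4, n5, n6, n7, n8, n9, n10}, start state n0, accepting states {n2, n3, n4, n5, n6, n8, n9, n10} and transitions n0: x→n1, y→n2; n1: x→n1, y→n3; n2: x→n4, y→n5; n3: x→n4, y→n6; n4: x→n4, y→n7; n5: x→n8, y→n2; n6: x→n8, y→n7; n7: x→n7, y→n7; n8: x→n4, y→n9; n9: x→n10, y→n7; n10: x→n7, y→n7.
Exploring the product automaton M × N from the start pair (m0, n0), following both machines on each input symbol, reaches 11 state pairs: (m0, n0), (m0, n1), (m1, n2), (m1, n3), (m1, n4), (m1, n5), (m1, n6), (m1, n7), (m1, n8), (m1, n9), (m1, n10).
M accepts in {m0} and N accepts in {n2, n3, n4, n5, n6, n8, n9, n10}; no reachable pair has both components accepting, so no string drives both machines to acceptance simultaneously and L(M) ∩ L(N) = ∅.
So no string is accepted by both, and the intersection is empty.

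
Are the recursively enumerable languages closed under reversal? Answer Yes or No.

Yes

Reverse the input and run the recogniser for L on it; this accepts exactly Lᴿ.
So the recursively enumerable languages are closed under reversal.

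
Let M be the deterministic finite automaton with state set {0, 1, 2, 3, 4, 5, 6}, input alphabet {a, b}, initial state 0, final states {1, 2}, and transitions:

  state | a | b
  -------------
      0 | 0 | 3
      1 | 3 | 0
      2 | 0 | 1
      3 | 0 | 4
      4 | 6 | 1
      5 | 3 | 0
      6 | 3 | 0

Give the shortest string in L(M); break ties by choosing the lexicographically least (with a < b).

A breadth-first search from 0 reaches an accepting state first via the path 0 → 3 → 4 → 1 on input bbb.
No string of length < 3 is accepted (BFS exhausts all shorter strings without reaching an accepting state), and bbb is the lexicographically least accepting string of length 3.

bbb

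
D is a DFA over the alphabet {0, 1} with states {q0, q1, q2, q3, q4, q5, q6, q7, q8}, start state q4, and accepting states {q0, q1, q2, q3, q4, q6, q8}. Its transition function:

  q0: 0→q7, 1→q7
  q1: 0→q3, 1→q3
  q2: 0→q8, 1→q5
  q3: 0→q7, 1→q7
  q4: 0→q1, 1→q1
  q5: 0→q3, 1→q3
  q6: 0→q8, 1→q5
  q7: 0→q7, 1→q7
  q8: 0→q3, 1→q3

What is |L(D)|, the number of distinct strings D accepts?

The useful subgraph on states {q1, q3, q4} is acyclic, so L(D) is finite; the longest accepting path visits 3 useful states, giving maximum string length 2.
Counting accepting paths from q4 by length: 1 of length 0, 2 of length 1, 4 of length 2. Total 7.

7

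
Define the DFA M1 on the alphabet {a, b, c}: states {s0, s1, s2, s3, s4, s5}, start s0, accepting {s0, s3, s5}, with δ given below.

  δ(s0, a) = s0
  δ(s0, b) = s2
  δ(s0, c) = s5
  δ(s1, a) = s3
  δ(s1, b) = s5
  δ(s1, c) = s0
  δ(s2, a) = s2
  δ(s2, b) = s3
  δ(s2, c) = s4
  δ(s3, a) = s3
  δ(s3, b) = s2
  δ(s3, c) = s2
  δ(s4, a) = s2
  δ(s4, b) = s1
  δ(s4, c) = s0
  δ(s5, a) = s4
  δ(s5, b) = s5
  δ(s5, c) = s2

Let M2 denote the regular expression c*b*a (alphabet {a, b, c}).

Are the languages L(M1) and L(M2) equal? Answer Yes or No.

No

The empty string ε is accepted by M1 but rejected by M2.
So L(M1) ≠ L(M2).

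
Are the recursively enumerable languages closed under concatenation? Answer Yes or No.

Dovetail over all split points of the input and all step bounds t = 1, 2, …, simulating the recogniser for L₁ on the prefix and the recogniser for L₂ on the suffix for t steps; accept if for some split both accept.
So the recursively enumerable languages are closed under concatenation.

Yes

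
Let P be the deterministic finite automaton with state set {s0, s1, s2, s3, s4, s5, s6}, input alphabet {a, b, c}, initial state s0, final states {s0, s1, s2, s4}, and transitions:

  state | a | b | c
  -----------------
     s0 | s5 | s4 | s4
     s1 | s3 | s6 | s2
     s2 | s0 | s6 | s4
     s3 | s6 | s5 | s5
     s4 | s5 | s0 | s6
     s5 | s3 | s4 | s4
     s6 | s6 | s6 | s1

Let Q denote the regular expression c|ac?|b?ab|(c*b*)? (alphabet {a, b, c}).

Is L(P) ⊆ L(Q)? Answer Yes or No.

No

The string abb is in L(P) but not in L(Q).
So L(P) ⊄ L(Q).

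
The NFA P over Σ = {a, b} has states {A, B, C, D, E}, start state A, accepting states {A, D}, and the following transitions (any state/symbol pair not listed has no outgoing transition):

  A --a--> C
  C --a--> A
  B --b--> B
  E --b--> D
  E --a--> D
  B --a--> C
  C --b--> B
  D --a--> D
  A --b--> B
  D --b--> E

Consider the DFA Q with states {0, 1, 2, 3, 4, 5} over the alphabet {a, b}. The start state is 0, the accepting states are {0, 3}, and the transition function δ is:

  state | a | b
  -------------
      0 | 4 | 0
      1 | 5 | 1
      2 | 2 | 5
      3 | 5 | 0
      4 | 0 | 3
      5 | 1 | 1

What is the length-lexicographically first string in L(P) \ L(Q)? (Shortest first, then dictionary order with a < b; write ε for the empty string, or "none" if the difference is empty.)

The string abaa is accepted by P but not by Q.
No shorter string lies in the difference, and abaa is the lexicographically first length-4 string in L(P) \ L(Q).

abaa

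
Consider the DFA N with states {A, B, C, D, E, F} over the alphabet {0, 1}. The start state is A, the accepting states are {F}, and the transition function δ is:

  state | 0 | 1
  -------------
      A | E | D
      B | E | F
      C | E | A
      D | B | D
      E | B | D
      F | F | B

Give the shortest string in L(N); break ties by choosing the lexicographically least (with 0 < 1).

A breadth-first search from A reaches an accepting state first via the path A → E → B → F on input 001.
No string of length < 3 is accepted (BFS exhausts all shorter strings without reaching an accepting state), and 001 is the lexicographically least accepting string of length 3.

001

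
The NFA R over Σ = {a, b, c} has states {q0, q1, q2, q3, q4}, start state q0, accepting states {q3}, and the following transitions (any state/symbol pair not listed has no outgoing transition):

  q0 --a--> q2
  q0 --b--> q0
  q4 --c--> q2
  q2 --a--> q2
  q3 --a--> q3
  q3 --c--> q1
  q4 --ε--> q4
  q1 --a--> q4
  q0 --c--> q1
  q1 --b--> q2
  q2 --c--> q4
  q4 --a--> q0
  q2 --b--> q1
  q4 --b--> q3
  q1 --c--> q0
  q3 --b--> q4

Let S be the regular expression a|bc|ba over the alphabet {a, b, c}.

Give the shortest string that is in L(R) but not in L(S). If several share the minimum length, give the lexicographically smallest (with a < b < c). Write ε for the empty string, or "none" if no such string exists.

The string acb is accepted by R but not by S.
No shorter string lies in the difference, and acb is the lexicographically first length-3 string in L(R) \ L(S).

acb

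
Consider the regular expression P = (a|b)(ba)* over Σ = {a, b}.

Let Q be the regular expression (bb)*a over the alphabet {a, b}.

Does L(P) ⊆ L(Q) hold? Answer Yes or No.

The string b is in L(P) but not in L(Q).
So L(P) ⊄ L(Q).

No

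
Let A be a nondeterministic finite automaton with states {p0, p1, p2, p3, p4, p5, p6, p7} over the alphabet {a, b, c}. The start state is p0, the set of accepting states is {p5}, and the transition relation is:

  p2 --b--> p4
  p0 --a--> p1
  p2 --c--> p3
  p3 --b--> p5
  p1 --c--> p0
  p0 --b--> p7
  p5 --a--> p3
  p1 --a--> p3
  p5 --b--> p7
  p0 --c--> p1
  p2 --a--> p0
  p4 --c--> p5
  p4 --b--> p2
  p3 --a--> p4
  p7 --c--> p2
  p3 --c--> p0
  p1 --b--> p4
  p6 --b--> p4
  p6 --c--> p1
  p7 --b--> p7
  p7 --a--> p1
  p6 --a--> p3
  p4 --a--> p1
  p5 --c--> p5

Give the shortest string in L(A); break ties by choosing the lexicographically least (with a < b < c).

aab

A breadth-first search from p0 reaches an accepting state first via the path p0 → p1 → p3 → p5 on input aab.
No string of length < 3 is accepted (BFS exhausts all shorter strings without reaching an accepting state), and aab is the lexicographically least accepting string of length 3.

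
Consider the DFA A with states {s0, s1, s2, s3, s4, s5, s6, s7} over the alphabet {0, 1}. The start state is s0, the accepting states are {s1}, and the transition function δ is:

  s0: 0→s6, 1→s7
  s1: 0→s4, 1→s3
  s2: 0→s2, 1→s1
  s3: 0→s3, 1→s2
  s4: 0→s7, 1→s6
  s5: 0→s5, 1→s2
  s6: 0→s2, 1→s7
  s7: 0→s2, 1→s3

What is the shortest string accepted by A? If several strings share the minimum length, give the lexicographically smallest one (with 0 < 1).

001

A breadth-first search from s0 reaches an accepting state first via the path s0 → s6 → s2 → s1 on input 001.
No string of length < 3 is accepted (BFS exhausts all shorter strings without reaching an accepting state), and 001 is the lexicographically least accepting string of length 3.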